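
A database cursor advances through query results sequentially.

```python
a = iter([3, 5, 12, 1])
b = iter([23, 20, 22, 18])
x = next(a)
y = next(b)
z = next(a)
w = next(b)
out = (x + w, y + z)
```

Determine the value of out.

Step 1: a iterates [3, 5, 12, 1], b iterates [23, 20, 22, 18].
Step 2: x = next(a) = 3, y = next(b) = 23.
Step 3: z = next(a) = 5, w = next(b) = 20.
Step 4: out = (3 + 20, 23 + 5) = (23, 28).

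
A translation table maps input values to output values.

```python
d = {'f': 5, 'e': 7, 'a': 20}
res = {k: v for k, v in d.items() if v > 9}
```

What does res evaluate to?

Step 1: Filter items where value > 9:
  'f': 5 <= 9: removed
  'e': 7 <= 9: removed
  'a': 20 > 9: kept
Therefore res = {'a': 20}.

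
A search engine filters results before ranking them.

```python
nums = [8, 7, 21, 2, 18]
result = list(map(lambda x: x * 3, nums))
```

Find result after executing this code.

Step 1: Apply lambda x: x * 3 to each element:
  8 -> 24
  7 -> 21
  21 -> 63
  2 -> 6
  18 -> 54
Therefore result = [24, 21, 63, 6, 54].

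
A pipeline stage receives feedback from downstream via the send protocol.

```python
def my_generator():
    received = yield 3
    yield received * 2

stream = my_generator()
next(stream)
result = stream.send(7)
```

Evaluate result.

Step 1: next(stream) advances to first yield, producing 3.
Step 2: send(7) resumes, received = 7.
Step 3: yield received * 2 = 7 * 2 = 14.
Therefore result = 14.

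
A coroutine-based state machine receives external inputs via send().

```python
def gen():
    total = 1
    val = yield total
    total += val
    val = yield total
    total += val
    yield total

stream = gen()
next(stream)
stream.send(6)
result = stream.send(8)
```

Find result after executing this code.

Step 1: next() -> yield total=1.
Step 2: send(6) -> val=6, total = 1+6 = 7, yield 7.
Step 3: send(8) -> val=8, total = 7+8 = 15, yield 15.
Therefore result = 15.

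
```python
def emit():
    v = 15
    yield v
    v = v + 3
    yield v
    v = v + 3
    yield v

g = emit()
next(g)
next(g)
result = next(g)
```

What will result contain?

Step 1: Trace through generator execution:
  Yield 1: v starts at 15, yield 15
  Yield 2: v = 15 + 3 = 18, yield 18
  Yield 3: v = 18 + 3 = 21, yield 21
Step 2: First next() gets 15, second next() gets the second value, third next() yields 21.
Therefore result = 21.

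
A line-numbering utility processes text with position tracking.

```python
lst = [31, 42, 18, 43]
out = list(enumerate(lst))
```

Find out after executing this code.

Step 1: enumerate pairs each element with its index:
  (0, 31)
  (1, 42)
  (2, 18)
  (3, 43)
Therefore out = [(0, 31), (1, 42), (2, 18), (3, 43)].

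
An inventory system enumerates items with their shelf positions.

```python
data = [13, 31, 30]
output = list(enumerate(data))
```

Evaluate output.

Step 1: enumerate pairs each element with its index:
  (0, 13)
  (1, 31)
  (2, 30)
Therefore output = [(0, 13), (1, 31), (2, 30)].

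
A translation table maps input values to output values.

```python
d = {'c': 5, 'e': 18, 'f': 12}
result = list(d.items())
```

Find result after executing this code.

Step 1: d.items() returns (key, value) pairs in insertion order.
Therefore result = [('c', 5), ('e', 18), ('f', 12)].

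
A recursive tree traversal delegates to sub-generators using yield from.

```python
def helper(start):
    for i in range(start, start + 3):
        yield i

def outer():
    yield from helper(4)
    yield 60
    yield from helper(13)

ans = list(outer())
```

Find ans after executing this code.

Step 1: outer() delegates to helper(4):
  yield 4
  yield 5
  yield 6
Step 2: yield 60
Step 3: Delegates to helper(13):
  yield 13
  yield 14
  yield 15
Therefore ans = [4, 5, 6, 60, 13, 14, 15].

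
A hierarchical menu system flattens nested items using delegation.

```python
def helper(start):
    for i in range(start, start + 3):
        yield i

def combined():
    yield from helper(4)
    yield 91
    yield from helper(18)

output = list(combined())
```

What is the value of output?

Step 1: combined() delegates to helper(4):
  yield 4
  yield 5
  yield 6
Step 2: yield 91
Step 3: Delegates to helper(18):
  yield 18
  yield 19
  yield 20
Therefore output = [4, 5, 6, 91, 18, 19, 20].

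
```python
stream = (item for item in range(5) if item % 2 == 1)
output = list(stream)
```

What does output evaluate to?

Step 1: Filter range(5) keeping only odd values:
  item=0: even, excluded
  item=1: odd, included
  item=2: even, excluded
  item=3: odd, included
  item=4: even, excluded
Therefore output = [1, 3].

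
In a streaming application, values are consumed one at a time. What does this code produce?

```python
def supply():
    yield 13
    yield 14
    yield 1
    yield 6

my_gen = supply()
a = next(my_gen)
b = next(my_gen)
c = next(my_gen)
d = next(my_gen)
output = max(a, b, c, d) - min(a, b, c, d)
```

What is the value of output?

Step 1: Create generator and consume all values:
  a = next(my_gen) = 13
  b = next(my_gen) = 14
  c = next(my_gen) = 1
  d = next(my_gen) = 6
Step 2: max = 14, min = 1, output = 14 - 1 = 13.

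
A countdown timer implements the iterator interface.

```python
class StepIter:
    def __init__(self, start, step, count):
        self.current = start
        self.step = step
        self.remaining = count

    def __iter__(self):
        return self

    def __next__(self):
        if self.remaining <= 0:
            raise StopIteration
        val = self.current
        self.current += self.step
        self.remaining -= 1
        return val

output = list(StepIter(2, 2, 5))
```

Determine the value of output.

Step 1: StepIter starts at 2, increments by 2, for 5 steps:
  Yield 2, then current += 2
  Yield 4, then current += 2
  Yield 6, then current += 2
  Yield 8, then current += 2
  Yield 10, then current += 2
Therefore output = [2, 4, 6, 8, 10].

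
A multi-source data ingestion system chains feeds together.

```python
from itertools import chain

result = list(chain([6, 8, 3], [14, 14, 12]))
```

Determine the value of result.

Step 1: chain() concatenates iterables: [6, 8, 3] + [14, 14, 12].
Therefore result = [6, 8, 3, 14, 14, 12].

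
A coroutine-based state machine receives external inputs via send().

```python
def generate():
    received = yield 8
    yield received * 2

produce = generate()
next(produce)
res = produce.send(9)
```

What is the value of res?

Step 1: next(produce) advances to first yield, producing 8.
Step 2: send(9) resumes, received = 9.
Step 3: yield received * 2 = 9 * 2 = 18.
Therefore res = 18.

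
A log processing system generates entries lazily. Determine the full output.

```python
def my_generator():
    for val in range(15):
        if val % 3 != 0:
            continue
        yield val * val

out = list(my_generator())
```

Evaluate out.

Step 1: Only yield val**2 when val is divisible by 3:
  val=0: 0 % 3 == 0, yield 0**2 = 0
  val=3: 3 % 3 == 0, yield 3**2 = 9
  val=6: 6 % 3 == 0, yield 6**2 = 36
  val=9: 9 % 3 == 0, yield 9**2 = 81
  val=12: 12 % 3 == 0, yield 12**2 = 144
Therefore out = [0, 9, 36, 81, 144].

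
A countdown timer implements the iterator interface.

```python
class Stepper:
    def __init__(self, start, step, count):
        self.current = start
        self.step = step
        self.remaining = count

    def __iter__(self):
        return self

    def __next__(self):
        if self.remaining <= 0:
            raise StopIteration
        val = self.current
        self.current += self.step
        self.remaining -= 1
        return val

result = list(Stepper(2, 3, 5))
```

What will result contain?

Step 1: Stepper starts at 2, increments by 3, for 5 steps:
  Yield 2, then current += 3
  Yield 5, then current += 3
  Yield 8, then current += 3
  Yield 11, then current += 3
  Yield 14, then current += 3
Therefore result = [2, 5, 8, 11, 14].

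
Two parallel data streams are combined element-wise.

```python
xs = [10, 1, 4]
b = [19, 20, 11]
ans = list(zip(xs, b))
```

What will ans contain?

Step 1: zip pairs elements at same index:
  Index 0: (10, 19)
  Index 1: (1, 20)
  Index 2: (4, 11)
Therefore ans = [(10, 19), (1, 20), (4, 11)].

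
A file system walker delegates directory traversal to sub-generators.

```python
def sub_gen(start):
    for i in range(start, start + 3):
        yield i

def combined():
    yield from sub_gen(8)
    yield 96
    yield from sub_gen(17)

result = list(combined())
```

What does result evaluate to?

Step 1: combined() delegates to sub_gen(8):
  yield 8
  yield 9
  yield 10
Step 2: yield 96
Step 3: Delegates to sub_gen(17):
  yield 17
  yield 18
  yield 19
Therefore result = [8, 9, 10, 96, 17, 18, 19].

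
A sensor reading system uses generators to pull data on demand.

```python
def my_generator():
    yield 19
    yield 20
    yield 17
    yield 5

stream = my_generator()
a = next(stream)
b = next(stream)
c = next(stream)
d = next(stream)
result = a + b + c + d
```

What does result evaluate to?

Step 1: Create generator and consume all values:
  a = next(stream) = 19
  b = next(stream) = 20
  c = next(stream) = 17
  d = next(stream) = 5
Step 2: result = 19 + 20 + 17 + 5 = 61.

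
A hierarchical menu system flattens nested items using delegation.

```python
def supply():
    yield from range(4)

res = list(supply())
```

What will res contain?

Step 1: yield from delegates to the iterable, yielding each element.
Step 2: Collected values: [0, 1, 2, 3].
Therefore res = [0, 1, 2, 3].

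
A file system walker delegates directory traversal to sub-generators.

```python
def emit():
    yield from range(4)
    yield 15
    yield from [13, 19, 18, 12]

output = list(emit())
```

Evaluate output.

Step 1: Trace yields in order:
  yield 0
  yield 1
  yield 2
  yield 3
  yield 15
  yield 13
  yield 19
  yield 18
  yield 12
Therefore output = [0, 1, 2, 3, 15, 13, 19, 18, 12].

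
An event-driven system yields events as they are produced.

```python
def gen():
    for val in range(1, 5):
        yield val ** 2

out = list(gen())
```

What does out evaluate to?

Step 1: For each val in range(1, 5), yield val**2:
  val=1: yield 1**2 = 1
  val=2: yield 2**2 = 4
  val=3: yield 3**2 = 9
  val=4: yield 4**2 = 16
Therefore out = [1, 4, 9, 16].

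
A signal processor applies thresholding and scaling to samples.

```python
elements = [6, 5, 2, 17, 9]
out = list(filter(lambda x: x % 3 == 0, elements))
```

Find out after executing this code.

Step 1: Filter elements divisible by 3:
  6 % 3 = 0: kept
  5 % 3 = 2: removed
  2 % 3 = 2: removed
  17 % 3 = 2: removed
  9 % 3 = 0: kept
Therefore out = [6, 9].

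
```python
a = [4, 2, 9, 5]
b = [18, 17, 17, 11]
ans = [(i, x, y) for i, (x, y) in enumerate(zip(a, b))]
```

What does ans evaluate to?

Step 1: enumerate(zip(a, b)) gives index with paired elements:
  i=0: (4, 18)
  i=1: (2, 17)
  i=2: (9, 17)
  i=3: (5, 11)
Therefore ans = [(0, 4, 18), (1, 2, 17), (2, 9, 17), (3, 5, 11)].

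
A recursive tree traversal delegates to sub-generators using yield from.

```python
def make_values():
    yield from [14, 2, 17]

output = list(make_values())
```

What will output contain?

Step 1: yield from delegates to the iterable, yielding each element.
Step 2: Collected values: [14, 2, 17].
Therefore output = [14, 2, 17].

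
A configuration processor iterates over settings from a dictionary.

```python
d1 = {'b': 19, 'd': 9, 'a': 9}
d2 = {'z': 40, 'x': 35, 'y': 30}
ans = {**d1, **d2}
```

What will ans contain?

Step 1: Merge d1 and d2 (d2 values override on key conflicts).
Step 2: d1 has keys ['b', 'd', 'a'], d2 has keys ['z', 'x', 'y'].
Therefore ans = {'b': 19, 'd': 9, 'a': 9, 'z': 40, 'x': 35, 'y': 30}.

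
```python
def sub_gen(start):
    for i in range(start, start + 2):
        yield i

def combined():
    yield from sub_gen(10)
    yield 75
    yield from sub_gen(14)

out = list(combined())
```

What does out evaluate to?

Step 1: combined() delegates to sub_gen(10):
  yield 10
  yield 11
Step 2: yield 75
Step 3: Delegates to sub_gen(14):
  yield 14
  yield 15
Therefore out = [10, 11, 75, 14, 15].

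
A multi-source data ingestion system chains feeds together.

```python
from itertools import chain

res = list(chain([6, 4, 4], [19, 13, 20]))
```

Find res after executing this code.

Step 1: chain() concatenates iterables: [6, 4, 4] + [19, 13, 20].
Therefore res = [6, 4, 4, 19, 13, 20].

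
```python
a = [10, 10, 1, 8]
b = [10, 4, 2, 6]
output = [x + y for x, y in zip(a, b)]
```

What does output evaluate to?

Step 1: Add corresponding elements:
  10 + 10 = 20
  10 + 4 = 14
  1 + 2 = 3
  8 + 6 = 14
Therefore output = [20, 14, 3, 14].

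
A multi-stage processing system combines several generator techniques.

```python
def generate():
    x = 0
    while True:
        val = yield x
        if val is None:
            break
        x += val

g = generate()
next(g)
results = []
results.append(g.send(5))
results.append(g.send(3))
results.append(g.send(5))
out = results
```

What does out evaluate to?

Step 1: next(g) -> yield 0.
Step 2: send(5) -> x = 5, yield 5.
Step 3: send(3) -> x = 8, yield 8.
Step 4: send(5) -> x = 13, yield 13.
Therefore out = [5, 8, 13].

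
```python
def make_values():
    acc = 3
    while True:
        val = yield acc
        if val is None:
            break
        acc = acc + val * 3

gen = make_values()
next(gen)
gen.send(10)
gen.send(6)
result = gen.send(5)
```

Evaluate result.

Step 1: next() -> yield acc=3.
Step 2: send(10) -> val=10, acc = 3 + 10*3 = 33, yield 33.
Step 3: send(6) -> val=6, acc = 33 + 6*3 = 51, yield 51.
Step 4: send(5) -> val=5, acc = 51 + 5*3 = 66, yield 66.
Therefore result = 66.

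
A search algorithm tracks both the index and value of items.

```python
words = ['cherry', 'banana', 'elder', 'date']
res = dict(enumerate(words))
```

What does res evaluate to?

Step 1: enumerate pairs indices with words:
  0 -> 'cherry'
  1 -> 'banana'
  2 -> 'elder'
  3 -> 'date'
Therefore res = {0: 'cherry', 1: 'banana', 2: 'elder', 3: 'date'}.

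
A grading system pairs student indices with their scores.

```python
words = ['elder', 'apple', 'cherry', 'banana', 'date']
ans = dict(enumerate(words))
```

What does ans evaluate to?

Step 1: enumerate pairs indices with words:
  0 -> 'elder'
  1 -> 'apple'
  2 -> 'cherry'
  3 -> 'banana'
  4 -> 'date'
Therefore ans = {0: 'elder', 1: 'apple', 2: 'cherry', 3: 'banana', 4: 'date'}.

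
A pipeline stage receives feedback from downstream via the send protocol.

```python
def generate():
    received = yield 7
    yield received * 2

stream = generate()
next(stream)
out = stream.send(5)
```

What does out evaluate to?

Step 1: next(stream) advances to first yield, producing 7.
Step 2: send(5) resumes, received = 5.
Step 3: yield received * 2 = 5 * 2 = 10.
Therefore out = 10.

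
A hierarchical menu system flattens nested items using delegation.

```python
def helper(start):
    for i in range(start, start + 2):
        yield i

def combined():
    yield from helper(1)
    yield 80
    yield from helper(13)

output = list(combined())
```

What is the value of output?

Step 1: combined() delegates to helper(1):
  yield 1
  yield 2
Step 2: yield 80
Step 3: Delegates to helper(13):
  yield 13
  yield 14
Therefore output = [1, 2, 80, 13, 14].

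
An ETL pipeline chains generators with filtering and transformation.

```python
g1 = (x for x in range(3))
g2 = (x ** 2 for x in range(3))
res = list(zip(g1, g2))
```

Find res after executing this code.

Step 1: g1 produces [0, 1, 2].
Step 2: g2 produces [0, 1, 4].
Step 3: zip pairs them: [(0, 0), (1, 1), (2, 4)].
Therefore res = [(0, 0), (1, 1), (2, 4)].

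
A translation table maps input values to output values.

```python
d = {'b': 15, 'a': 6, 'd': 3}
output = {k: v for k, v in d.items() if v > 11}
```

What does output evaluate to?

Step 1: Filter items where value > 11:
  'b': 15 > 11: kept
  'a': 6 <= 11: removed
  'd': 3 <= 11: removed
Therefore output = {'b': 15}.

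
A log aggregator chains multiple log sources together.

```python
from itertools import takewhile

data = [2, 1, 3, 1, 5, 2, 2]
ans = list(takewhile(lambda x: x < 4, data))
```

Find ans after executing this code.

Step 1: takewhile stops at first element >= 4:
  2 < 4: take
  1 < 4: take
  3 < 4: take
  1 < 4: take
  5 >= 4: stop
Therefore ans = [2, 1, 3, 1].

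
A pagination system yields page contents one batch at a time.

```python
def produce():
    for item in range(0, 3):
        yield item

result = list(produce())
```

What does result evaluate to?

Step 1: The generator yields each value from range(0, 3).
Step 2: list() consumes all yields: [0, 1, 2].
Therefore result = [0, 1, 2].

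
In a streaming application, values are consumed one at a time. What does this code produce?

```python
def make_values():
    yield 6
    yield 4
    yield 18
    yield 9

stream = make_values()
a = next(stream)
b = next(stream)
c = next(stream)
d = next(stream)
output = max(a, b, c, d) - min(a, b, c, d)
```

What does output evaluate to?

Step 1: Create generator and consume all values:
  a = next(stream) = 6
  b = next(stream) = 4
  c = next(stream) = 18
  d = next(stream) = 9
Step 2: max = 18, min = 4, output = 18 - 4 = 14.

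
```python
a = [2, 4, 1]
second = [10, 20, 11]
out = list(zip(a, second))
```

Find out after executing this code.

Step 1: zip pairs elements at same index:
  Index 0: (2, 10)
  Index 1: (4, 20)
  Index 2: (1, 11)
Therefore out = [(2, 10), (4, 20), (1, 11)].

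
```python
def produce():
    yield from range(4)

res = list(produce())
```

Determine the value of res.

Step 1: yield from delegates to the iterable, yielding each element.
Step 2: Collected values: [0, 1, 2, 3].
Therefore res = [0, 1, 2, 3].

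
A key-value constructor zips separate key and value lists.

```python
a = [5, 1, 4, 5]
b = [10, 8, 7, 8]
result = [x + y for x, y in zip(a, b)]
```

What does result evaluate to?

Step 1: Add corresponding elements:
  5 + 10 = 15
  1 + 8 = 9
  4 + 7 = 11
  5 + 8 = 13
Therefore result = [15, 9, 11, 13].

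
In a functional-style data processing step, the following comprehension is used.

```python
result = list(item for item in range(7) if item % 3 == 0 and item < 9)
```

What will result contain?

Step 1: Filter range(7) where item % 3 == 0 and item < 9:
  item=0: both conditions met, included
  item=1: excluded (1 % 3 != 0)
  item=2: excluded (2 % 3 != 0)
  item=3: both conditions met, included
  item=4: excluded (4 % 3 != 0)
  item=5: excluded (5 % 3 != 0)
  item=6: both conditions met, included
Therefore result = [0, 3, 6].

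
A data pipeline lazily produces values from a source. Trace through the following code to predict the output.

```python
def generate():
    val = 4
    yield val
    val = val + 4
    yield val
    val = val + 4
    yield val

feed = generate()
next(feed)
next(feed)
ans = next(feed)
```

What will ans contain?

Step 1: Trace through generator execution:
  Yield 1: val starts at 4, yield 4
  Yield 2: val = 4 + 4 = 8, yield 8
  Yield 3: val = 8 + 4 = 12, yield 12
Step 2: First next() gets 4, second next() gets the second value, third next() yields 12.
Therefore ans = 12.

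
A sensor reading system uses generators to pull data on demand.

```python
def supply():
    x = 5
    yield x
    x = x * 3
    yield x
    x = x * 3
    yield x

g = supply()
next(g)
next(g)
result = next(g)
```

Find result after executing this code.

Step 1: Trace through generator execution:
  Yield 1: x starts at 5, yield 5
  Yield 2: x = 5 * 3 = 15, yield 15
  Yield 3: x = 15 * 3 = 45, yield 45
Step 2: First next() gets 5, second next() gets the second value, third next() yields 45.
Therefore result = 45.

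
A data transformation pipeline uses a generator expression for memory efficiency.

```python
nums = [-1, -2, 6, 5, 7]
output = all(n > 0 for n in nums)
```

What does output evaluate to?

Step 1: Check n > 0 for each element in [-1, -2, 6, 5, 7]:
  -1 > 0: False
  -2 > 0: False
  6 > 0: True
  5 > 0: True
  7 > 0: True
Step 2: all() returns False.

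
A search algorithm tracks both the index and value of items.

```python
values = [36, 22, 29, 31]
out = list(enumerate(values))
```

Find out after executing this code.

Step 1: enumerate pairs each element with its index:
  (0, 36)
  (1, 22)
  (2, 29)
  (3, 31)
Therefore out = [(0, 36), (1, 22), (2, 29), (3, 31)].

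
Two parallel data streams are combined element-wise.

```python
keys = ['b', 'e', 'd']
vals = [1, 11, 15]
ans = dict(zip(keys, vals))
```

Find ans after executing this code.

Step 1: zip pairs keys with values:
  'b' -> 1
  'e' -> 11
  'd' -> 15
Therefore ans = {'b': 1, 'e': 11, 'd': 15}.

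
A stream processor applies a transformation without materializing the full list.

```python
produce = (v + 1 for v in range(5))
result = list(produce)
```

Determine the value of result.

Step 1: For each v in range(5), compute v+1:
  v=0: 0+1 = 1
  v=1: 1+1 = 2
  v=2: 2+1 = 3
  v=3: 3+1 = 4
  v=4: 4+1 = 5
Therefore result = [1, 2, 3, 4, 5].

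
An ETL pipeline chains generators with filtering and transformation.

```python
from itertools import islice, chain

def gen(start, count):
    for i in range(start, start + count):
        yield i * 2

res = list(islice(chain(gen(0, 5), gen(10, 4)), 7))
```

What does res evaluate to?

Step 1: gen(0, 5) yields [0, 2, 4, 6, 8].
Step 2: gen(10, 4) yields [20, 22, 24, 26].
Step 3: chain concatenates: [0, 2, 4, 6, 8, 20, 22, 24, 26].
Step 4: islice takes first 7: [0, 2, 4, 6, 8, 20, 22].
Therefore res = [0, 2, 4, 6, 8, 20, 22].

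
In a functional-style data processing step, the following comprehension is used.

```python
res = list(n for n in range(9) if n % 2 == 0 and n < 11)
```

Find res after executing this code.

Step 1: Filter range(9) where n % 2 == 0 and n < 11:
  n=0: both conditions met, included
  n=1: excluded (1 % 2 != 0)
  n=2: both conditions met, included
  n=3: excluded (3 % 2 != 0)
  n=4: both conditions met, included
  n=5: excluded (5 % 2 != 0)
  n=6: both conditions met, included
  n=7: excluded (7 % 2 != 0)
  n=8: both conditions met, included
Therefore res = [0, 2, 4, 6, 8].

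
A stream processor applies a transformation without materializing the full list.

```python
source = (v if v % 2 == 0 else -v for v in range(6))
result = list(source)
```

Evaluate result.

Step 1: For each v in range(6), yield v if even, else -v:
  v=0: even, yield 0
  v=1: odd, yield -1
  v=2: even, yield 2
  v=3: odd, yield -3
  v=4: even, yield 4
  v=5: odd, yield -5
Therefore result = [0, -1, 2, -3, 4, -5].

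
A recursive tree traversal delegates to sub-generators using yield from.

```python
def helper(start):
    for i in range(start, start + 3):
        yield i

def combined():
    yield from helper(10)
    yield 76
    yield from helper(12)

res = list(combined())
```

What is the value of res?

Step 1: combined() delegates to helper(10):
  yield 10
  yield 11
  yield 12
Step 2: yield 76
Step 3: Delegates to helper(12):
  yield 12
  yield 13
  yield 14
Therefore res = [10, 11, 12, 76, 12, 13, 14].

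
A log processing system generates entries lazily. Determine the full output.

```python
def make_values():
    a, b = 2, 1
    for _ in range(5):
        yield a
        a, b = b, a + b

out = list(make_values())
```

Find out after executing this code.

Step 1: Fibonacci-like sequence starting with a=2, b=1:
  Iteration 1: yield a=2, then a,b = 1,3
  Iteration 2: yield a=1, then a,b = 3,4
  Iteration 3: yield a=3, then a,b = 4,7
  Iteration 4: yield a=4, then a,b = 7,11
  Iteration 5: yield a=7, then a,b = 11,18
Therefore out = [2, 1, 3, 4, 7].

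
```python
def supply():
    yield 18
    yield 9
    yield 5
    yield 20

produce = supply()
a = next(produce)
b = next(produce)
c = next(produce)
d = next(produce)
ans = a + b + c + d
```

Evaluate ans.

Step 1: Create generator and consume all values:
  a = next(produce) = 18
  b = next(produce) = 9
  c = next(produce) = 5
  d = next(produce) = 20
Step 2: ans = 18 + 9 + 5 + 20 = 52.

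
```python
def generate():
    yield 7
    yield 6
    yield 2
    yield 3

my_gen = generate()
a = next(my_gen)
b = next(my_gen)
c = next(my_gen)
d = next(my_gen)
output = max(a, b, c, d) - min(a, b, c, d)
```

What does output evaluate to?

Step 1: Create generator and consume all values:
  a = next(my_gen) = 7
  b = next(my_gen) = 6
  c = next(my_gen) = 2
  d = next(my_gen) = 3
Step 2: max = 7, min = 2, output = 7 - 2 = 5.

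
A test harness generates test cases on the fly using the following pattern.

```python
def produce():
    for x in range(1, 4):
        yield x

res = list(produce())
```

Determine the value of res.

Step 1: The generator yields each value from range(1, 4).
Step 2: list() consumes all yields: [1, 2, 3].
Therefore res = [1, 2, 3].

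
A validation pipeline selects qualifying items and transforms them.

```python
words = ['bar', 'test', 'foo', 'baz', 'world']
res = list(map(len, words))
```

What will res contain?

Step 1: Map len() to each word:
  'bar' -> 3
  'test' -> 4
  'foo' -> 3
  'baz' -> 3
  'world' -> 5
Therefore res = [3, 4, 3, 3, 5].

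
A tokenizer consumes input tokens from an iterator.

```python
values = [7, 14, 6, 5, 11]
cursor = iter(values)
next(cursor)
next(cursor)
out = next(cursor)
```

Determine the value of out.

Step 1: Create iterator over [7, 14, 6, 5, 11].
Step 2: next() consumes 7.
Step 3: next() consumes 14.
Step 4: next() returns 6.
Therefore out = 6.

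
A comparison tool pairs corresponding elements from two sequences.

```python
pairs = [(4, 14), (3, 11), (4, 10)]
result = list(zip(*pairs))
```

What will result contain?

Step 1: zip(*pairs) transposes: unzips [(4, 14), (3, 11), (4, 10)] into separate sequences.
Step 2: First elements: (4, 3, 4), second elements: (14, 11, 10).
Therefore result = [(4, 3, 4), (14, 11, 10)].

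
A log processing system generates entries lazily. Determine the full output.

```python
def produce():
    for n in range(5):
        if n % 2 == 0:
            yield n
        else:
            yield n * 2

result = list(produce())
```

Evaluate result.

Step 1: For each n in range(5), yield n if even, else n*2:
  n=0 (even): yield 0
  n=1 (odd): yield 1*2 = 2
  n=2 (even): yield 2
  n=3 (odd): yield 3*2 = 6
  n=4 (even): yield 4
Therefore result = [0, 2, 2, 6, 4].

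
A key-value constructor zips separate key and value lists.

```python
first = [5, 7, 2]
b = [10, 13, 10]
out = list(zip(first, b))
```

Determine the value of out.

Step 1: zip pairs elements at same index:
  Index 0: (5, 10)
  Index 1: (7, 13)
  Index 2: (2, 10)
Therefore out = [(5, 10), (7, 13), (2, 10)].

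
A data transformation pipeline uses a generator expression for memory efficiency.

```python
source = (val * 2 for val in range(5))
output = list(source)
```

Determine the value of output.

Step 1: For each val in range(5), compute val*2:
  val=0: 0*2 = 0
  val=1: 1*2 = 2
  val=2: 2*2 = 4
  val=3: 3*2 = 6
  val=4: 4*2 = 8
Therefore output = [0, 2, 4, 6, 8].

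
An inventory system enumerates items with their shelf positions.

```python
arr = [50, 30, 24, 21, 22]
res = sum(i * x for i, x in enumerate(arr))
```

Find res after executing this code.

Step 1: Compute i * x for each (i, x) in enumerate([50, 30, 24, 21, 22]):
  i=0, x=50: 0*50 = 0
  i=1, x=30: 1*30 = 30
  i=2, x=24: 2*24 = 48
  i=3, x=21: 3*21 = 63
  i=4, x=22: 4*22 = 88
Step 2: sum = 0 + 30 + 48 + 63 + 88 = 229.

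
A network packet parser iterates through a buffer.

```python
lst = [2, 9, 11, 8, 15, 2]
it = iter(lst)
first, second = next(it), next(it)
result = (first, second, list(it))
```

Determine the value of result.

Step 1: Create iterator over [2, 9, 11, 8, 15, 2].
Step 2: first = 2, second = 9.
Step 3: Remaining elements: [11, 8, 15, 2].
Therefore result = (2, 9, [11, 8, 15, 2]).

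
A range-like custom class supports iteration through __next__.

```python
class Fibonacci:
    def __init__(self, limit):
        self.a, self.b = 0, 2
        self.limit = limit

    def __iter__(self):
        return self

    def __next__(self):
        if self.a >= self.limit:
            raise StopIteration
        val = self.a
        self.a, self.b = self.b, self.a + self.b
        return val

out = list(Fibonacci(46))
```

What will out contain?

Step 1: Fibonacci-like sequence (a=0, b=2) until >= 46:
  Yield 0, then a,b = 2,2
  Yield 2, then a,b = 2,4
  Yield 2, then a,b = 4,6
  Yield 4, then a,b = 6,10
  Yield 6, then a,b = 10,16
  Yield 10, then a,b = 16,26
  Yield 16, then a,b = 26,42
  Yield 26, then a,b = 42,68
  Yield 42, then a,b = 68,110
Step 2: 68 >= 46, stop.
Therefore out = [0, 2, 2, 4, 6, 10, 16, 26, 42].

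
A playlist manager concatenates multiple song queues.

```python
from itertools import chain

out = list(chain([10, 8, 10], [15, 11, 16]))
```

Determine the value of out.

Step 1: chain() concatenates iterables: [10, 8, 10] + [15, 11, 16].
Therefore out = [10, 8, 10, 15, 11, 16].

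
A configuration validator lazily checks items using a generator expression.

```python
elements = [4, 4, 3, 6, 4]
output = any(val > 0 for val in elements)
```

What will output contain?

Step 1: Check val > 0 for each element in [4, 4, 3, 6, 4]:
  4 > 0: True
  4 > 0: True
  3 > 0: True
  6 > 0: True
  4 > 0: True
Step 2: any() returns True.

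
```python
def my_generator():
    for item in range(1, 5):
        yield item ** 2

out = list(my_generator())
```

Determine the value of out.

Step 1: For each item in range(1, 5), yield item**2:
  item=1: yield 1**2 = 1
  item=2: yield 2**2 = 4
  item=3: yield 3**2 = 9
  item=4: yield 4**2 = 16
Therefore out = [1, 4, 9, 16].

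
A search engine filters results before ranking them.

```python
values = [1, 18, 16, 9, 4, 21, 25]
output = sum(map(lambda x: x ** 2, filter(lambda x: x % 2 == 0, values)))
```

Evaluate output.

Step 1: Filter even numbers from [1, 18, 16, 9, 4, 21, 25]: [18, 16, 4]
Step 2: Square each: [324, 256, 16]
Step 3: Sum = 596.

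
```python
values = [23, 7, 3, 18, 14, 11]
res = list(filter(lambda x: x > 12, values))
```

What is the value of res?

Step 1: Filter elements > 12:
  23: kept
  7: removed
  3: removed
  18: kept
  14: kept
  11: removed
Therefore res = [23, 18, 14].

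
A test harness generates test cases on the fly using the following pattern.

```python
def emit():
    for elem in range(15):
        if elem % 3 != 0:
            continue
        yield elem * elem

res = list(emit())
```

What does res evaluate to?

Step 1: Only yield elem**2 when elem is divisible by 3:
  elem=0: 0 % 3 == 0, yield 0**2 = 0
  elem=3: 3 % 3 == 0, yield 3**2 = 9
  elem=6: 6 % 3 == 0, yield 6**2 = 36
  elem=9: 9 % 3 == 0, yield 9**2 = 81
  elem=12: 12 % 3 == 0, yield 12**2 = 144
Therefore res = [0, 9, 36, 81, 144].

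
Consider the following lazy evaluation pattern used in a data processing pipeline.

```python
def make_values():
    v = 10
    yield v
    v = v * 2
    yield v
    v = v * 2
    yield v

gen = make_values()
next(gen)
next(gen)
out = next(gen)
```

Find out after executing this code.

Step 1: Trace through generator execution:
  Yield 1: v starts at 10, yield 10
  Yield 2: v = 10 * 2 = 20, yield 20
  Yield 3: v = 20 * 2 = 40, yield 40
Step 2: First next() gets 10, second next() gets the second value, third next() yields 40.
Therefore out = 40.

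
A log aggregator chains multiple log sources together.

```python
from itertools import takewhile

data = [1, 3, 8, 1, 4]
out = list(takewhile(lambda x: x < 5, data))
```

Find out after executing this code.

Step 1: takewhile stops at first element >= 5:
  1 < 5: take
  3 < 5: take
  8 >= 5: stop
Therefore out = [1, 3].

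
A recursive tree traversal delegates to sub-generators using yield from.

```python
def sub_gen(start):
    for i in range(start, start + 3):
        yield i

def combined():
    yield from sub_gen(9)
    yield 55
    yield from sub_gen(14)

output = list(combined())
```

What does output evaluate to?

Step 1: combined() delegates to sub_gen(9):
  yield 9
  yield 10
  yield 11
Step 2: yield 55
Step 3: Delegates to sub_gen(14):
  yield 14
  yield 15
  yield 16
Therefore output = [9, 10, 11, 55, 14, 15, 16].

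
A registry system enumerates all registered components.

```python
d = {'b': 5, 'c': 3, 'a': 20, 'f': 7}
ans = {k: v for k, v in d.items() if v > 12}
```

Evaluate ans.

Step 1: Filter items where value > 12:
  'b': 5 <= 12: removed
  'c': 3 <= 12: removed
  'a': 20 > 12: kept
  'f': 7 <= 12: removed
Therefore ans = {'a': 20}.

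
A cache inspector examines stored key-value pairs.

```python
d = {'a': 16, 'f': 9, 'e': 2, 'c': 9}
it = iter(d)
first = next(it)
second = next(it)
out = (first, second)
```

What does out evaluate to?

Step 1: iter(d) iterates over keys: ['a', 'f', 'e', 'c'].
Step 2: first = next(it) = 'a', second = next(it) = 'f'.
Therefore out = ('a', 'f').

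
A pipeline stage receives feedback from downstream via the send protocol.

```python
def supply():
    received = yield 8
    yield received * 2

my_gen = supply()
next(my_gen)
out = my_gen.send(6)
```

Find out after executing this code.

Step 1: next(my_gen) advances to first yield, producing 8.
Step 2: send(6) resumes, received = 6.
Step 3: yield received * 2 = 6 * 2 = 12.
Therefore out = 12.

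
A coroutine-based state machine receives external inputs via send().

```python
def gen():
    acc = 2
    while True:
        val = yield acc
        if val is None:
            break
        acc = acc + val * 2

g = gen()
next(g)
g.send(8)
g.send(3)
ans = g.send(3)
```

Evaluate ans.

Step 1: next() -> yield acc=2.
Step 2: send(8) -> val=8, acc = 2 + 8*2 = 18, yield 18.
Step 3: send(3) -> val=3, acc = 18 + 3*2 = 24, yield 24.
Step 4: send(3) -> val=3, acc = 24 + 3*2 = 30, yield 30.
Therefore ans = 30.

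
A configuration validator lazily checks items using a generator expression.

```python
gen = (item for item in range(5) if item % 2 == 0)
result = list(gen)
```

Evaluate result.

Step 1: Filter range(5) keeping only even values:
  item=0: even, included
  item=1: odd, excluded
  item=2: even, included
  item=3: odd, excluded
  item=4: even, included
Therefore result = [0, 2, 4].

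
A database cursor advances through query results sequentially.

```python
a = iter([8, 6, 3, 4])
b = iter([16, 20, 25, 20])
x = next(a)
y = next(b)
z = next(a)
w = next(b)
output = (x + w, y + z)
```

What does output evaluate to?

Step 1: a iterates [8, 6, 3, 4], b iterates [16, 20, 25, 20].
Step 2: x = next(a) = 8, y = next(b) = 16.
Step 3: z = next(a) = 6, w = next(b) = 20.
Step 4: output = (8 + 20, 16 + 6) = (28, 22).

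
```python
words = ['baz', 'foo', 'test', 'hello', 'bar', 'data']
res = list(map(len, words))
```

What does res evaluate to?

Step 1: Map len() to each word:
  'baz' -> 3
  'foo' -> 3
  'test' -> 4
  'hello' -> 5
  'bar' -> 3
  'data' -> 4
Therefore res = [3, 3, 4, 5, 3, 4].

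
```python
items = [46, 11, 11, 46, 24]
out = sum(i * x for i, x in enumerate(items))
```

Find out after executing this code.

Step 1: Compute i * x for each (i, x) in enumerate([46, 11, 11, 46, 24]):
  i=0, x=46: 0*46 = 0
  i=1, x=11: 1*11 = 11
  i=2, x=11: 2*11 = 22
  i=3, x=46: 3*46 = 138
  i=4, x=24: 4*24 = 96
Step 2: sum = 0 + 11 + 22 + 138 + 96 = 267.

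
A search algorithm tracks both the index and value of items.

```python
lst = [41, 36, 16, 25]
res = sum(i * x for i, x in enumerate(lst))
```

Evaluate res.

Step 1: Compute i * x for each (i, x) in enumerate([41, 36, 16, 25]):
  i=0, x=41: 0*41 = 0
  i=1, x=36: 1*36 = 36
  i=2, x=16: 2*16 = 32
  i=3, x=25: 3*25 = 75
Step 2: sum = 0 + 36 + 32 + 75 = 143.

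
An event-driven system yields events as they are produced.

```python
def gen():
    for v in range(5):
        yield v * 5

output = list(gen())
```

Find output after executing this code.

Step 1: For each v in range(5), yield v * 5:
  v=0: yield 0 * 5 = 0
  v=1: yield 1 * 5 = 5
  v=2: yield 2 * 5 = 10
  v=3: yield 3 * 5 = 15
  v=4: yield 4 * 5 = 20
Therefore output = [0, 5, 10, 15, 20].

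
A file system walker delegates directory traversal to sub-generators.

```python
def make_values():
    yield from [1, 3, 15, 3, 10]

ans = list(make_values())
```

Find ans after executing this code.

Step 1: yield from delegates to the iterable, yielding each element.
Step 2: Collected values: [1, 3, 15, 3, 10].
Therefore ans = [1, 3, 15, 3, 10].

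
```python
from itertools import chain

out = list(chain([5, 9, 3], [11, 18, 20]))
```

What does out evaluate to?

Step 1: chain() concatenates iterables: [5, 9, 3] + [11, 18, 20].
Therefore out = [5, 9, 3, 11, 18, 20].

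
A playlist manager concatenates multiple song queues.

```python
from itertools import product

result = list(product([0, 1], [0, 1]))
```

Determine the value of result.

Step 1: product([0, 1], [0, 1]) gives all pairs:
  (0, 0)
  (0, 1)
  (1, 0)
  (1, 1)
Therefore result = [(0, 0), (0, 1), (1, 0), (1, 1)].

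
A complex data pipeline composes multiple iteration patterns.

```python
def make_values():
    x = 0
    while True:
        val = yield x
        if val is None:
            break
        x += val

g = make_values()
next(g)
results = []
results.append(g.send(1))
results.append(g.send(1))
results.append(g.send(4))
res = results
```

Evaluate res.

Step 1: next(g) -> yield 0.
Step 2: send(1) -> x = 1, yield 1.
Step 3: send(1) -> x = 2, yield 2.
Step 4: send(4) -> x = 6, yield 6.
Therefore res = [1, 2, 6].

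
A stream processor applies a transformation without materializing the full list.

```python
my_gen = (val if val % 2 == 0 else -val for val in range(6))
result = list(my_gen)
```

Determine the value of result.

Step 1: For each val in range(6), yield val if even, else -val:
  val=0: even, yield 0
  val=1: odd, yield -1
  val=2: even, yield 2
  val=3: odd, yield -3
  val=4: even, yield 4
  val=5: odd, yield -5
Therefore result = [0, -1, 2, -3, 4, -5].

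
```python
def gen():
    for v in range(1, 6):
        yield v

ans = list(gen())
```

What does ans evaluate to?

Step 1: The generator yields each value from range(1, 6).
Step 2: list() consumes all yields: [1, 2, 3, 4, 5].
Therefore ans = [1, 2, 3, 4, 5].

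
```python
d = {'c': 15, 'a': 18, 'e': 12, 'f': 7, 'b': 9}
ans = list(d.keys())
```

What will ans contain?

Step 1: d.keys() returns the dictionary keys in insertion order.
Therefore ans = ['c', 'a', 'e', 'f', 'b'].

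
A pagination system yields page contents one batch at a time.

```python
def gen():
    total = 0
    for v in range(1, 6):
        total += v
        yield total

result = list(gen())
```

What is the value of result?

Step 1: Generator accumulates running sum:
  v=1: total = 1, yield 1
  v=2: total = 3, yield 3
  v=3: total = 6, yield 6
  v=4: total = 10, yield 10
  v=5: total = 15, yield 15
Therefore result = [1, 3, 6, 10, 15].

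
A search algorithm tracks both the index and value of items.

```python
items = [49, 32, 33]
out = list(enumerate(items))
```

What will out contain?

Step 1: enumerate pairs each element with its index:
  (0, 49)
  (1, 32)
  (2, 33)
Therefore out = [(0, 49), (1, 32), (2, 33)].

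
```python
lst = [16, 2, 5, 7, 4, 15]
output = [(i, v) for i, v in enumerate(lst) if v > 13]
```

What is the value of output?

Step 1: Filter enumerate([16, 2, 5, 7, 4, 15]) keeping v > 13:
  (0, 16): 16 > 13, included
  (1, 2): 2 <= 13, excluded
  (2, 5): 5 <= 13, excluded
  (3, 7): 7 <= 13, excluded
  (4, 4): 4 <= 13, excluded
  (5, 15): 15 > 13, included
Therefore output = [(0, 16), (5, 15)].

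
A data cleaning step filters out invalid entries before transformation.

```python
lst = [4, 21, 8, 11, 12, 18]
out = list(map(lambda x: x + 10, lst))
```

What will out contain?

Step 1: Apply lambda x: x + 10 to each element:
  4 -> 14
  21 -> 31
  8 -> 18
  11 -> 21
  12 -> 22
  18 -> 28
Therefore out = [14, 31, 18, 21, 22, 28].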